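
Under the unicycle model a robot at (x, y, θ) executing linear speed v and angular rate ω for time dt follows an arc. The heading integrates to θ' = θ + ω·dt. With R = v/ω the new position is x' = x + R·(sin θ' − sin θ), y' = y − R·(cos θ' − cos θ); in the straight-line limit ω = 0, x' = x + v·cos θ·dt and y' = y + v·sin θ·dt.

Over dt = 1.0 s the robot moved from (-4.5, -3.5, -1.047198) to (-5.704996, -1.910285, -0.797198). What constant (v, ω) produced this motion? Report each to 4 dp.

Δθ = -0.797198 − -1.047198 = 0.250000
ω = Δθ/dt = 0.250000/1.0 = 0.2500
R = −Δy/(cos θ' − cos θ) = -8.0000
v = R·ω = -8.0000·0.2500 = -2.0000

v = -2.0000, ω = 0.2500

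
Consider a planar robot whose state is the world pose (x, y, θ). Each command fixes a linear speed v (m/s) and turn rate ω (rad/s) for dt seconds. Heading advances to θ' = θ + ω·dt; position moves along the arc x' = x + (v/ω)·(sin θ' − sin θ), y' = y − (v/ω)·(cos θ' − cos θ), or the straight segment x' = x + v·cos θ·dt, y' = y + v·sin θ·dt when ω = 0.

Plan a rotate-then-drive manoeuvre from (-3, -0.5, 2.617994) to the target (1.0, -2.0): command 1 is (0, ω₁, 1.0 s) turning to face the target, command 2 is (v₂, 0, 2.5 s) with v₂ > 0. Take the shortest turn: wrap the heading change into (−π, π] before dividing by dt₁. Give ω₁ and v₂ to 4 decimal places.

ω₁ = -2.9768, v₂ = 1.7088

heading to target = atan2(-2−-0.5, 1−-3) = -0.3588
Δθ = wrap(-0.3588 − 2.6180) = -2.9768; ω₁ = Δθ/dt₁ = -2.9768
distance = √((1−-3)² + (-2−-0.5)²) = 4.2720; v₂ = distance/dt₂ = 1.7088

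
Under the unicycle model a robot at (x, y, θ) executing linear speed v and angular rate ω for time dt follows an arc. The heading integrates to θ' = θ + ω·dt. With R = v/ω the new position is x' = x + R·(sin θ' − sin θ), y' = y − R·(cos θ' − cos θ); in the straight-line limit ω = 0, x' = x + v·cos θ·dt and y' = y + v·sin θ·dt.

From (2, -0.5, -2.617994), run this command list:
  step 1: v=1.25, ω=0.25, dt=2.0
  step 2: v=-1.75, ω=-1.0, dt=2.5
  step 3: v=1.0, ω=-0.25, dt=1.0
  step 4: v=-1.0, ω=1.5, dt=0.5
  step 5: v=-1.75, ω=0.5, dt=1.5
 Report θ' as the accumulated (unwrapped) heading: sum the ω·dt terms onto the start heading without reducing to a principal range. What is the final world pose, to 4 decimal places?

(5.7176, -3.9046, -3.3680)

step 1: θ'=-2.1180 (R=5.0000) → pose (0.2301, -2.2286, -2.1180)
step 2: θ'=-4.6180 (R=1.7500) → pose (3.4668, -2.9742, -4.6180)
step 3: θ'=-4.8680 (R=-4.0000) → pose (3.4973, -1.9773, -4.8680)
step 4: θ'=-4.1180 (R=-0.6667) → pose (3.6036, -2.4539, -4.1180)
step 5: θ'=-3.3680 (R=-3.5000) → pose (5.7176, -3.9046, -3.3680)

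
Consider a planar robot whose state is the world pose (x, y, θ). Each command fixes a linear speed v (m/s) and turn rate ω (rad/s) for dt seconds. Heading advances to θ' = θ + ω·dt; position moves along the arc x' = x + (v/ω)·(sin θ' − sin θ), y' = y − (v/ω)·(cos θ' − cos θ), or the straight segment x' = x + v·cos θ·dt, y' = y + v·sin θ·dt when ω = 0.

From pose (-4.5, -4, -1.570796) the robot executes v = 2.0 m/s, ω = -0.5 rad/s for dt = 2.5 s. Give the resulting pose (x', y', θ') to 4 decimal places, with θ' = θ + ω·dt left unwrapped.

(-7.2387, -7.7959, -2.8208)

θ' = -1.5708 + -0.5·2.5 = -2.8208
R = v/ω = 2.0/-0.5 = -4.0000
x' = -4.5 + -4.0000·(sin -2.8208 − sin -1.5708) = -7.2387
y' = -4 − -4.0000·(cos -2.8208 − cos -1.5708) = -7.7959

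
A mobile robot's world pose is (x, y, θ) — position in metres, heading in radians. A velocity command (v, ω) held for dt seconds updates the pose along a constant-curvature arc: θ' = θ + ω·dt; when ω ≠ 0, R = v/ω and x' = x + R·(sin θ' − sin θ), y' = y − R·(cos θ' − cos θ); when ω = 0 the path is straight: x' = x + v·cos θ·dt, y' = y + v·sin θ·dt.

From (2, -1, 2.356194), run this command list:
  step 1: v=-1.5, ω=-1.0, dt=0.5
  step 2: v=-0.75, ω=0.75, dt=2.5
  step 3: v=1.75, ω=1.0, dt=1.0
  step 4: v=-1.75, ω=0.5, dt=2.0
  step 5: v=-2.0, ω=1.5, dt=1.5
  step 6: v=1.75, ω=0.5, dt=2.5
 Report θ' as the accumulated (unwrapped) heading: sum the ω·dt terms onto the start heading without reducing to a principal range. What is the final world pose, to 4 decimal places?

(-3.3666, 0.9251, 9.2312)

step 1: θ'=1.8562 (R=1.5000) → pose (2.3787, -1.6384, 1.8562)
step 2: θ'=3.7312 (R=-1.0000) → pose (3.8942, -2.1880, 3.7312)
step 3: θ'=4.7312 (R=1.7500) → pose (3.1176, -3.6754, 4.7312)
step 4: θ'=5.7312 (R=-3.5000) → pose (1.4536, -0.7610, 5.7312)
step 5: θ'=7.9812 (R=-1.3333) → pose (-0.5682, -2.0655, 7.9812)
step 6: θ'=9.2312 (R=3.5000) → pose (-3.3666, 0.9251, 9.2312)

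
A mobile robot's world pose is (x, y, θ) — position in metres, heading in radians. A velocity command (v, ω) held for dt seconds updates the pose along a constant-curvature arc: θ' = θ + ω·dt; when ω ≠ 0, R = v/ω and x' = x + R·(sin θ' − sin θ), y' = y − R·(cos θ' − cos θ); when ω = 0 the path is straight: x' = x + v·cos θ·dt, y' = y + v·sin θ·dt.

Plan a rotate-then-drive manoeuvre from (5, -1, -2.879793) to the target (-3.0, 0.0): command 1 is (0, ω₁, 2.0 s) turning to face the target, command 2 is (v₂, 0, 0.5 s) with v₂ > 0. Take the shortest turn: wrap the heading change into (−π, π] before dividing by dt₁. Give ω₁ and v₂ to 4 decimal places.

heading to target = atan2(0−-1, -3−5) = 3.0172
Δθ = wrap(3.0172 − -2.8798) = -0.3862; ω₁ = Δθ/dt₁ = -0.1931
distance = √((-3−5)² + (0−-1)²) = 8.0623; v₂ = distance/dt₂ = 16.1245

ω₁ = -0.1931, v₂ = 16.1245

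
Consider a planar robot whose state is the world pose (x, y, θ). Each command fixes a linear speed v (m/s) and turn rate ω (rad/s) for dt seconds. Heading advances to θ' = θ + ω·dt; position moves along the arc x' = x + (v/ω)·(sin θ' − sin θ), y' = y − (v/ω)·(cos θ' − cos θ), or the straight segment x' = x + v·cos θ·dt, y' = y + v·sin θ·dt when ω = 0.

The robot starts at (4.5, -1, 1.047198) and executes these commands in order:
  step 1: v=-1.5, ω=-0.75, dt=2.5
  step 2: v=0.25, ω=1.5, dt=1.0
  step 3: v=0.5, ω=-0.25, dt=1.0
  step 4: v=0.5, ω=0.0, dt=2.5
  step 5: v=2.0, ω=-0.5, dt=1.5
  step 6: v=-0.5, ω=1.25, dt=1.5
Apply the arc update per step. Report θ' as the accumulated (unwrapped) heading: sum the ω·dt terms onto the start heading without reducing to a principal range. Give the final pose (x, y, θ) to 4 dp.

step 1: θ'=-0.8278 (R=2.0000) → pose (1.2951, -1.3530, -0.8278)
step 2: θ'=0.6722 (R=0.1667) → pose (1.5216, -1.3707, 0.6722)
step 3: θ'=0.4222 (R=-2.0000) → pose (1.9475, -1.1112, 0.4222)
step 4: θ'=0.4222 (straight) → pose (3.0877, -0.5990, 0.4222)
step 5: θ'=-0.3278 (R=-4.0000) → pose (6.0146, -0.4607, -0.3278)
step 6: θ'=1.5472 (R=-0.4000) → pose (5.4859, -0.8300, 1.5472)

(5.4859, -0.8300, 1.5472)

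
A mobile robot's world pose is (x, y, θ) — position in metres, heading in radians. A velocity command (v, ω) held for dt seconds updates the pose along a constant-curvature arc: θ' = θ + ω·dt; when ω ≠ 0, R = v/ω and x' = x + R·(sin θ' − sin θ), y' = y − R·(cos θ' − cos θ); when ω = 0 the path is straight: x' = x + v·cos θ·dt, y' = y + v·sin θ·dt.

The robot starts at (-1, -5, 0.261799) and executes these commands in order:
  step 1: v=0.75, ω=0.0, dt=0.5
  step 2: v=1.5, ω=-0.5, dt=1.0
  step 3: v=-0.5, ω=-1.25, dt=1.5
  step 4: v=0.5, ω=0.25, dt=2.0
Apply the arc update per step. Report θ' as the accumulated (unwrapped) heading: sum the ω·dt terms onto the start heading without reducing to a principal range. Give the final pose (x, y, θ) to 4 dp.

(0.3131, -5.2379, -1.6132)

step 1: θ'=0.2618 (straight) → pose (-0.6378, -4.9029, 0.2618)
step 2: θ'=-0.2382 (R=-3.0000) → pose (0.8465, -4.8854, -0.2382)
step 3: θ'=-2.1132 (R=0.4000) → pose (0.5983, -4.2902, -2.1132)
step 4: θ'=-1.6132 (R=2.0000) → pose (0.3131, -5.2379, -1.6132)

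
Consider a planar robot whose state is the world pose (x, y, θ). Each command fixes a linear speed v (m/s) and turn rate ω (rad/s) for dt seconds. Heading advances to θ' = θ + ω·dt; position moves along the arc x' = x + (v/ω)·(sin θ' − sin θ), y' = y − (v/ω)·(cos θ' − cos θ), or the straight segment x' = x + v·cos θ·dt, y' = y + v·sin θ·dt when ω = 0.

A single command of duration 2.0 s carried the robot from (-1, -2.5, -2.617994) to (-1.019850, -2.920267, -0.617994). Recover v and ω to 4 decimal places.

Δθ = -0.617994 − -2.617994 = 2.000000
ω = Δθ/dt = 2.000000/2.0 = 1.0000
R = −Δy/(cos θ' − cos θ) = 0.2500
v = R·ω = 0.2500·1.0000 = 0.2500

v = 0.2500, ω = 1.0000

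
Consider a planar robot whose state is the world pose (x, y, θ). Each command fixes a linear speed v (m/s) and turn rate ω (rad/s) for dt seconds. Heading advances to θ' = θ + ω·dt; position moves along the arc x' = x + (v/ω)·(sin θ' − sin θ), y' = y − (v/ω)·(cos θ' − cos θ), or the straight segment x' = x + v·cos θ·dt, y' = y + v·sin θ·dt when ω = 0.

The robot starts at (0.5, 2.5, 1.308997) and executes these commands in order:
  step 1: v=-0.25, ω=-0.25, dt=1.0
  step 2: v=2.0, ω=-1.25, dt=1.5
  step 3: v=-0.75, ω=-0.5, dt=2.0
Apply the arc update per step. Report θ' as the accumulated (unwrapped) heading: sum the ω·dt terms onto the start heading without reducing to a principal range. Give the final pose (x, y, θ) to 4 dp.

step 1: θ'=1.0590 (R=1.0000) → pose (0.4059, 2.2691, 1.0590)
step 2: θ'=-0.8160 (R=-1.6000) → pose (2.9664, 2.5817, -0.8160)
step 3: θ'=-1.8160 (R=1.5000) → pose (2.6039, 3.9735, -1.8160)

(2.6039, 3.9735, -1.8160)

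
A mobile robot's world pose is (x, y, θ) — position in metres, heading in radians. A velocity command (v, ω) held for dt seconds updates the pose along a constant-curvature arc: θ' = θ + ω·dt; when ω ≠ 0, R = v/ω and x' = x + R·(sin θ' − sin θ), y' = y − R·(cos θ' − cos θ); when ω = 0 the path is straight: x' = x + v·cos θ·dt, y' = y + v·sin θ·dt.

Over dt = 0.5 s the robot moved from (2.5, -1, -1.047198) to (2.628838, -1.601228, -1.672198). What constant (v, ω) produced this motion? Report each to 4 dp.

v = 1.2500, ω = -1.2500

Δθ = -1.672198 − -1.047198 = -0.625000
ω = Δθ/dt = -0.625000/0.5 = -1.2500
R = −Δy/(cos θ' − cos θ) = -1.0000
v = R·ω = -1.0000·-1.2500 = 1.2500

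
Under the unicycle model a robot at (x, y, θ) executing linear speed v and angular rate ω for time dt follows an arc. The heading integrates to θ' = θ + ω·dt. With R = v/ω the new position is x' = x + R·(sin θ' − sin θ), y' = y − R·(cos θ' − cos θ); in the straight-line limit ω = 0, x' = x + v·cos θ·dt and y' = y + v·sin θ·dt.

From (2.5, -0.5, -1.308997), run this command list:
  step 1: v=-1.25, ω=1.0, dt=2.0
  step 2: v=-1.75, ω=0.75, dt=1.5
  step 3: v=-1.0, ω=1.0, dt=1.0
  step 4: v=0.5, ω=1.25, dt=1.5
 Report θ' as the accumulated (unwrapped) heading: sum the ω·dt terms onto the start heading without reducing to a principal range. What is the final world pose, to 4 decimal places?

step 1: θ'=0.6910 (R=-1.2500) → pose (0.4960, 0.1397, 0.6910)
step 2: θ'=1.8160 (R=-2.3333) → pose (-0.2805, -2.2248, 1.8160)
step 3: θ'=2.8160 (R=-1.0000) → pose (0.3697, -2.9295, 2.8160)
step 4: θ'=4.6910 (R=0.4000) → pose (-0.1582, -3.2999, 4.6910)

(-0.1582, -3.2999, 4.6910)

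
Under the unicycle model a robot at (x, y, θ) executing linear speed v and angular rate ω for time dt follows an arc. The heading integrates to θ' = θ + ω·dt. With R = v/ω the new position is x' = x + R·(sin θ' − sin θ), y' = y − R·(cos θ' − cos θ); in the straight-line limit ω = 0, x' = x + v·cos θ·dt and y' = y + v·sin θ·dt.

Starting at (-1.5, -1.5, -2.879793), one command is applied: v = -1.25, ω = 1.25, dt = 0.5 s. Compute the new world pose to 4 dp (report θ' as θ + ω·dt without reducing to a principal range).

θ' = -2.8798 + 1.25·0.5 = -2.2548
R = v/ω = -1.25/1.25 = -1.0000
x' = -1.5 + -1.0000·(sin -2.2548 − sin -2.8798) = -0.9838
y' = -1.5 − -1.0000·(cos -2.2548 − cos -2.8798) = -1.1660

(-0.9838, -1.1660, -2.2548)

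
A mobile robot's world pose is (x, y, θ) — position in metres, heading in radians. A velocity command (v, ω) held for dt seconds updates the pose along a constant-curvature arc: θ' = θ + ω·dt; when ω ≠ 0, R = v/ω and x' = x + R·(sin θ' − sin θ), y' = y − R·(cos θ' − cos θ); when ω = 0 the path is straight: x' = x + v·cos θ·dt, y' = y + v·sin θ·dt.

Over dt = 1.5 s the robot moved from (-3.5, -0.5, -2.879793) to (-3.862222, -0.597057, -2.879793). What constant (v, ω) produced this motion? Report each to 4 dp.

Δθ = -2.879793 − -2.879793 = 0.000000
ω = Δθ/dt = 0.000000/1.5 = 0.0000
ω = 0 → v = (Δx·cos θ + Δy·sin θ)/dt = 0.2500

v = 0.2500, ω = 0.0000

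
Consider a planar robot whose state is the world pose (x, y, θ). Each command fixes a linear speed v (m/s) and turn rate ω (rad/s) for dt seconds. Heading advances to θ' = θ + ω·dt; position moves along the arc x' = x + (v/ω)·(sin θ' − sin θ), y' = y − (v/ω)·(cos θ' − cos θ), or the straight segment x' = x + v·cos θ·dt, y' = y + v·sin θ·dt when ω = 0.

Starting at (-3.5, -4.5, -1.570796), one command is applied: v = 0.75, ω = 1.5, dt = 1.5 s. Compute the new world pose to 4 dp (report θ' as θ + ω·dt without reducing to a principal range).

(-2.6859, -4.8890, 0.6792)

θ' = -1.5708 + 1.5·1.5 = 0.6792
R = v/ω = 0.75/1.5 = 0.5000
x' = -3.5 + 0.5000·(sin 0.6792 − sin -1.5708) = -2.6859
y' = -4.5 − 0.5000·(cos 0.6792 − cos -1.5708) = -4.8890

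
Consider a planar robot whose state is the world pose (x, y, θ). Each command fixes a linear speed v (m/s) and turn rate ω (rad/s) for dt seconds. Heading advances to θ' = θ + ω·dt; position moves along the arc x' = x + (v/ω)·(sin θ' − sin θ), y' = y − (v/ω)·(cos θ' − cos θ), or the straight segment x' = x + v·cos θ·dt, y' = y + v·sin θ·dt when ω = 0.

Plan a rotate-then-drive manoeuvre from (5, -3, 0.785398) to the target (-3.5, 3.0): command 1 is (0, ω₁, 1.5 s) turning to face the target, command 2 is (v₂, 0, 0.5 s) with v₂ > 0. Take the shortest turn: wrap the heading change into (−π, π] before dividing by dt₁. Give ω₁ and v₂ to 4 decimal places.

heading to target = atan2(3−-3, -3.5−5) = 2.5269
Δθ = wrap(2.5269 − 0.7854) = 1.7415; ω₁ = Δθ/dt₁ = 1.1610
distance = √((-3.5−5)² + (3−-3)²) = 10.4043; v₂ = distance/dt₂ = 20.8087

ω₁ = 1.1610, v₂ = 20.8087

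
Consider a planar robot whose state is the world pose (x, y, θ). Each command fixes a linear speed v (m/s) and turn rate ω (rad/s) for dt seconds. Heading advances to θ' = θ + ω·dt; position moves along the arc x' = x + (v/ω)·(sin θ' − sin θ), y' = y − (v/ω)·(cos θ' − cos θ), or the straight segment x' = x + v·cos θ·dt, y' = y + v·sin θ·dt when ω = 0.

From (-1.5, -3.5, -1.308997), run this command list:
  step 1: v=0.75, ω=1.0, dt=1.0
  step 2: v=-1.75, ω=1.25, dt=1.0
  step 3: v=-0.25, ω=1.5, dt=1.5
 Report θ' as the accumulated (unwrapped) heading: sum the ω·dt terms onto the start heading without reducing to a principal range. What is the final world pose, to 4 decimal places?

(-2.4179, -4.7941, 3.1910)

step 1: θ'=-0.3090 (R=0.7500) → pose (-1.0036, -4.0204, -0.3090)
step 2: θ'=0.9410 (R=-1.4000) → pose (-2.5608, -4.5295, 0.9410)
step 3: θ'=3.1910 (R=-0.1667) → pose (-2.4179, -4.7941, 3.1910)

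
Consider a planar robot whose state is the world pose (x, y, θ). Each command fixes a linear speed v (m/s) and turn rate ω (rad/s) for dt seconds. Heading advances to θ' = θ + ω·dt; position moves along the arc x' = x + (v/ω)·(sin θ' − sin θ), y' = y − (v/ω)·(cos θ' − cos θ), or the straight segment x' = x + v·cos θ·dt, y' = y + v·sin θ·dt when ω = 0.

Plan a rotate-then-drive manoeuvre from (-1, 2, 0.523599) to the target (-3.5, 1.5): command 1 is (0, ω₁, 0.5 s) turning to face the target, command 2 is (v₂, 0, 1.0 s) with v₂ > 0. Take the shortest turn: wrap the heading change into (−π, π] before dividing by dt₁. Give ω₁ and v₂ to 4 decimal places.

ω₁ = 5.6308, v₂ = 2.5495

heading to target = atan2(1.5−2, -3.5−-1) = -2.9442
Δθ = wrap(-2.9442 − 0.5236) = 2.8154; ω₁ = Δθ/dt₁ = 5.6308
distance = √((-3.5−-1)² + (1.5−2)²) = 2.5495; v₂ = distance/dt₂ = 2.5495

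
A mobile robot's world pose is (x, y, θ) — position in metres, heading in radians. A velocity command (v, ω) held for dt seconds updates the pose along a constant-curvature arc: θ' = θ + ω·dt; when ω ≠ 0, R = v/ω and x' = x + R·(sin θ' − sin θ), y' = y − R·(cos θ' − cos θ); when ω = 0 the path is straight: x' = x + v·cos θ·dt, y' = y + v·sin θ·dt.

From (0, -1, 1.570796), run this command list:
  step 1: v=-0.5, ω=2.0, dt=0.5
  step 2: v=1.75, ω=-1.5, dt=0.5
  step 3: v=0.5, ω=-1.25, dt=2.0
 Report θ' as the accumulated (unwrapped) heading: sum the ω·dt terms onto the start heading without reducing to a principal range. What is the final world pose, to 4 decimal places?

step 1: θ'=2.5708 (R=-0.2500) → pose (0.1149, -1.2104, 2.5708)
step 2: θ'=1.8208 (R=-1.1667) → pose (-0.3851, -0.5173, 1.8208)
step 3: θ'=-0.6792 (R=-0.4000) → pose (0.2537, -0.1071, -0.6792)

(0.2537, -0.1071, -0.6792)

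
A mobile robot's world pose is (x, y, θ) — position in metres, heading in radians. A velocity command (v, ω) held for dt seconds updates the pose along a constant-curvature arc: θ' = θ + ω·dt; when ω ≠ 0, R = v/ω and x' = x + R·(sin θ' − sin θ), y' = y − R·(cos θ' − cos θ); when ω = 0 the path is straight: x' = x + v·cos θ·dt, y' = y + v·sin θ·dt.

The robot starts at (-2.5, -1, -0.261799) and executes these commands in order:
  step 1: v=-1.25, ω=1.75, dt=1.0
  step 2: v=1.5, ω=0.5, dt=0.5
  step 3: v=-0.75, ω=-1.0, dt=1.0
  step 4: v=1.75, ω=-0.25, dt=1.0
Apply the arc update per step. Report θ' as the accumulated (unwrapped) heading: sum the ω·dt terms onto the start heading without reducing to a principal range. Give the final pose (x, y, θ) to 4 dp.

step 1: θ'=1.4882 (R=-0.7143) → pose (-3.3967, -1.6310, 1.4882)
step 2: θ'=1.7382 (R=3.0000) → pose (-3.4284, -0.8836, 1.7382)
step 3: θ'=0.7382 (R=0.7500) → pose (-3.6632, -1.5634, 0.7382)
step 4: θ'=0.4882 (R=-7.0000) → pose (-2.2358, -0.5589, 0.4882)

(-2.2358, -0.5589, 0.4882)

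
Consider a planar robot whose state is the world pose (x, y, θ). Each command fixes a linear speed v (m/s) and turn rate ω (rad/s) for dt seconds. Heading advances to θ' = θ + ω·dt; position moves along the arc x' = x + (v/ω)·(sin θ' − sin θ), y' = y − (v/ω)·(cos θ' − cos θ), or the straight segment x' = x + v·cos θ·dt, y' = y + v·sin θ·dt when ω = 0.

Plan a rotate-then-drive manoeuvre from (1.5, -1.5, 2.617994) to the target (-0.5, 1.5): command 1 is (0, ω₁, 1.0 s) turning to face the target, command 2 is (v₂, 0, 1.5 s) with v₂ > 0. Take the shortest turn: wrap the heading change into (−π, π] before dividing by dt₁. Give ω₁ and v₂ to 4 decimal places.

ω₁ = -0.4592, v₂ = 2.4037

heading to target = atan2(1.5−-1.5, -0.5−1.5) = 2.1588
Δθ = wrap(2.1588 − 2.6180) = -0.4592; ω₁ = Δθ/dt₁ = -0.4592
distance = √((-0.5−1.5)² + (1.5−-1.5)²) = 3.6056; v₂ = distance/dt₂ = 2.4037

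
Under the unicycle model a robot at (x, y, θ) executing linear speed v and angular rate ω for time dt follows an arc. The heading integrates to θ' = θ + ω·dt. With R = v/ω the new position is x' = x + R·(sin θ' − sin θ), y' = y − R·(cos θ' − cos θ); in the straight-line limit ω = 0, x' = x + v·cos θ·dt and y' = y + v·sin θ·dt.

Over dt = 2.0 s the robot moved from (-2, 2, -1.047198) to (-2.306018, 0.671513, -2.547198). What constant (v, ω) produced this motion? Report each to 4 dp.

Δθ = -2.547198 − -1.047198 = -1.500000
ω = Δθ/dt = -1.500000/2.0 = -0.7500
R = −Δy/(cos θ' − cos θ) = -1.0000
v = R·ω = -1.0000·-0.7500 = 0.7500

v = 0.7500, ω = -0.7500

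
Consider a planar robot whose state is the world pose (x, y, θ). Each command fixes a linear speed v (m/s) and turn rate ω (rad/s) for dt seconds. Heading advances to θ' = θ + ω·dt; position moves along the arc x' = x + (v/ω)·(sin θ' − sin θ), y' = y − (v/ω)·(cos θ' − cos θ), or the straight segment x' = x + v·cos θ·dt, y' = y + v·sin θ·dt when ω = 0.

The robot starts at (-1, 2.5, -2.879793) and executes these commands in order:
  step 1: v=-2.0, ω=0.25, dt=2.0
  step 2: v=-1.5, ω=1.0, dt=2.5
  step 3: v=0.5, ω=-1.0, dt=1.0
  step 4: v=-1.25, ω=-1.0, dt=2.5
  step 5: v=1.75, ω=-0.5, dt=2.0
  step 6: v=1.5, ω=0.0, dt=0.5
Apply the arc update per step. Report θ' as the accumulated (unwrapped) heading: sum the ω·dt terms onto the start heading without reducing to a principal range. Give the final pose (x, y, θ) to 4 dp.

(0.2123, 11.8142, -4.3798)

step 1: θ'=-2.3798 (R=-8.0000) → pose (2.4512, 4.4386, -2.3798)
step 2: θ'=0.1202 (R=-1.5000) → pose (1.2360, 7.0132, 0.1202)
step 3: θ'=-0.8798 (R=-0.5000) → pose (1.6813, 6.8355, -0.8798)
step 4: θ'=-3.3798 (R=1.2500) → pose (2.9395, 8.8468, -3.3798)
step 5: θ'=-4.3798 (R=-3.5000) → pose (0.4571, 11.1053, -4.3798)
step 6: θ'=-4.3798 (straight) → pose (0.2123, 11.8142, -4.3798)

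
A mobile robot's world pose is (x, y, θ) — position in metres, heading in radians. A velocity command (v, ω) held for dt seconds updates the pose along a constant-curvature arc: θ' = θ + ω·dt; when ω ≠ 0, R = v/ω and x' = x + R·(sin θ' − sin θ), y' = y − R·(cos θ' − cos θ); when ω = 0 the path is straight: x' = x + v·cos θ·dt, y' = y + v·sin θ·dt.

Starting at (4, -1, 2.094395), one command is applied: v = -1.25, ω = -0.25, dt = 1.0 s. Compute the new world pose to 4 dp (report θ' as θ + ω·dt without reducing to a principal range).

(4.4839, -2.1490, 1.8444)

θ' = 2.0944 + -0.25·1.0 = 1.8444
R = v/ω = -1.25/-0.25 = 5.0000
x' = 4 + 5.0000·(sin 1.8444 − sin 2.0944) = 4.4839
y' = -1 − 5.0000·(cos 1.8444 − cos 2.0944) = -2.1490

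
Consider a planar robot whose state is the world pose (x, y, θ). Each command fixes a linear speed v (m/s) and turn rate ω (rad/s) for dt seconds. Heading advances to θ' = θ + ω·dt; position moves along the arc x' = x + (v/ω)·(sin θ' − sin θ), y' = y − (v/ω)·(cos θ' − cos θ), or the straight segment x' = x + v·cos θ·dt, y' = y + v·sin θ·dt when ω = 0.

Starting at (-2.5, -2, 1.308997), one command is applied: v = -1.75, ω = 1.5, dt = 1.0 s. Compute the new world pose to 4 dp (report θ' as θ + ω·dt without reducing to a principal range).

θ' = 1.3090 + 1.5·1.0 = 2.8090
R = v/ω = -1.75/1.5 = -1.1667
x' = -2.5 + -1.1667·(sin 2.8090 − sin 1.3090) = -1.7540
y' = -2 − -1.1667·(cos 2.8090 − cos 1.3090) = -3.4047

(-1.7540, -3.4047, 2.8090)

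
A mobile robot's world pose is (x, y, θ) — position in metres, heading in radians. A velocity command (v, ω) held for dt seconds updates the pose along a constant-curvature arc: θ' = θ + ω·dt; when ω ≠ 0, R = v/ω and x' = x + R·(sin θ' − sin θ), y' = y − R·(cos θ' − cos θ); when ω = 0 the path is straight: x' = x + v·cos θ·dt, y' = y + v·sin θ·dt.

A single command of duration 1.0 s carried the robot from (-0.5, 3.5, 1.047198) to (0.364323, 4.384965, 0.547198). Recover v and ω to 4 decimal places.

v = 1.2500, ω = -0.5000

Δθ = 0.547198 − 1.047198 = -0.500000
ω = Δθ/dt = -0.500000/1.0 = -0.5000
R = −Δy/(cos θ' − cos θ) = -2.5000
v = R·ω = -2.5000·-0.5000 = 1.2500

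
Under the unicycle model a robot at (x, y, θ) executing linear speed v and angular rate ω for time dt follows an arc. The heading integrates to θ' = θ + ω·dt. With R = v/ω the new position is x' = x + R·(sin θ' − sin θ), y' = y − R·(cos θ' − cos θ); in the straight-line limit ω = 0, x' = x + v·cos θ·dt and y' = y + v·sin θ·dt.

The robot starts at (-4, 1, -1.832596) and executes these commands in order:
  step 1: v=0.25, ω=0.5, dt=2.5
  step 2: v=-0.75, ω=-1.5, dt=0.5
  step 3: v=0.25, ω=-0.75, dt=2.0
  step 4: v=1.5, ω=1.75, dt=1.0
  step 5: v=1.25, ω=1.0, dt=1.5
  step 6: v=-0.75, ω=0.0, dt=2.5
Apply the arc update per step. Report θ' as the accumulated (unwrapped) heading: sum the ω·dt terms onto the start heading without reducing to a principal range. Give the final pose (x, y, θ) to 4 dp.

(-4.8251, -2.1787, 0.4174)

step 1: θ'=-0.5826 (R=0.5000) → pose (-3.7921, 0.4531, -0.5826)
step 2: θ'=-1.3326 (R=0.5000) → pose (-4.0029, 0.7526, -1.3326)
step 3: θ'=-2.8326 (R=-0.3333) → pose (-4.2255, 0.3564, -2.8326)
step 4: θ'=-1.0826 (R=0.8571) → pose (-4.7218, -0.8622, -1.0826)
step 5: θ'=0.4174 (R=1.2500) → pose (-3.1111, -1.4185, 0.4174)
step 6: θ'=0.4174 (straight) → pose (-4.8251, -2.1787, 0.4174)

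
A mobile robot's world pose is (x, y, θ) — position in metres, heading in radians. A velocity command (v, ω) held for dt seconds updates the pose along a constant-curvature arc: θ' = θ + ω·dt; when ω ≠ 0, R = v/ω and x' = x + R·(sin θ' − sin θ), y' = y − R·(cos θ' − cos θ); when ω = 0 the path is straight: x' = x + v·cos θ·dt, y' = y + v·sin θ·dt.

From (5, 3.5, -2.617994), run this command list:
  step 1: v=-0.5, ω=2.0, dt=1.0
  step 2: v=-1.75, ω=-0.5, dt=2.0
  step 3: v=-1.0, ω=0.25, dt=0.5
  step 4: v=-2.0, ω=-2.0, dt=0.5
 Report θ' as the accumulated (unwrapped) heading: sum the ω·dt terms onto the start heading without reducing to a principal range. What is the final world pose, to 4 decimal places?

(3.9369, 8.3123, -2.4930)

step 1: θ'=-0.6180 (R=-0.2500) → pose (5.0199, 3.9203, -0.6180)
step 2: θ'=-1.6180 (R=3.5000) → pose (3.5517, 6.9380, -1.6180)
step 3: θ'=-1.4930 (R=-4.0000) → pose (3.5440, 7.4377, -1.4930)
step 4: θ'=-2.4930 (R=1.0000) → pose (3.9369, 8.3123, -2.4930)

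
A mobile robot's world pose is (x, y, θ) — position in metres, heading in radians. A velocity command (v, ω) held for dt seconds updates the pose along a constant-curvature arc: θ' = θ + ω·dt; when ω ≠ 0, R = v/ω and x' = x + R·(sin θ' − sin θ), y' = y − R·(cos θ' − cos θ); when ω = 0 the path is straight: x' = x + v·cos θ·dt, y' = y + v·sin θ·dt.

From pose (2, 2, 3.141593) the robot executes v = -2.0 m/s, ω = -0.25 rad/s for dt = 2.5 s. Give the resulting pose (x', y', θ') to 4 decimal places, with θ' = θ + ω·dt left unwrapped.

θ' = 3.1416 + -0.25·2.5 = 2.5166
R = v/ω = -2.0/-0.25 = 8.0000
x' = 2 + 8.0000·(sin 2.5166 − sin 3.1416) = 6.6808
y' = 2 − 8.0000·(cos 2.5166 − cos 3.1416) = 0.4877

(6.6808, 0.4877, 2.5166)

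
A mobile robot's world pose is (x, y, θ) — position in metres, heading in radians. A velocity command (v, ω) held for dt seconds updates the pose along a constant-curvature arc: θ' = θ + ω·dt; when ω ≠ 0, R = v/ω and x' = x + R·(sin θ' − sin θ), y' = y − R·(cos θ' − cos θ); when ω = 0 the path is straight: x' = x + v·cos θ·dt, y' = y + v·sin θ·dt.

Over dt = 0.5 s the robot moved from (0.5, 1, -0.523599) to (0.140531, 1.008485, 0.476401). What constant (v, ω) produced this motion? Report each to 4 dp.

Δθ = 0.476401 − -0.523599 = 1.000000
ω = Δθ/dt = 1.000000/0.5 = 2.0000
R = Δx/(sin θ' − sin θ) = -0.3750
v = R·ω = -0.3750·2.0000 = -0.7500

v = -0.7500, ω = 2.0000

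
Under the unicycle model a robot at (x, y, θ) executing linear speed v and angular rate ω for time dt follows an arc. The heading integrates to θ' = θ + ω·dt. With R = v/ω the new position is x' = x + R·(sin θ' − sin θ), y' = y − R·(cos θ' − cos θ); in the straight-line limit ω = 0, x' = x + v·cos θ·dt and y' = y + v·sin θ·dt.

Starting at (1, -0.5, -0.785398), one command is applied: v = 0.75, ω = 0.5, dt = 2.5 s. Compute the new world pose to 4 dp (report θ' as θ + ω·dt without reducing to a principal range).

(2.7328, -0.7803, 0.4646)

θ' = -0.7854 + 0.5·2.5 = 0.4646
R = v/ω = 0.75/0.5 = 1.5000
x' = 1 + 1.5000·(sin 0.4646 − sin -0.7854) = 2.7328
y' = -0.5 − 1.5000·(cos 0.4646 − cos -0.7854) = -0.7803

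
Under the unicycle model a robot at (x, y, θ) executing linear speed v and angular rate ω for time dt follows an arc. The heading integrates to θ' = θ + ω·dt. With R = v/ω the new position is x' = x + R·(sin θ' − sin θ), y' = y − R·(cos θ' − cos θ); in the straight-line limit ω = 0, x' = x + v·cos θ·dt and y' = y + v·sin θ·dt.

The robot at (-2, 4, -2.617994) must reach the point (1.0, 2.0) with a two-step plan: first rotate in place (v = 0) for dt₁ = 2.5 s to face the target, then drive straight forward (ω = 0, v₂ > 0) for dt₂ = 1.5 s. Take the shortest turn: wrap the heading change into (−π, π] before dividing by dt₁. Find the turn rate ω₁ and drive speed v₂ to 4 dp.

ω₁ = 0.8120, v₂ = 2.4037

heading to target = atan2(2−4, 1−-2) = -0.5880
Δθ = wrap(-0.5880 − -2.6180) = 2.0300; ω₁ = Δθ/dt₁ = 0.8120
distance = √((1−-2)² + (2−4)²) = 3.6056; v₂ = distance/dt₂ = 2.4037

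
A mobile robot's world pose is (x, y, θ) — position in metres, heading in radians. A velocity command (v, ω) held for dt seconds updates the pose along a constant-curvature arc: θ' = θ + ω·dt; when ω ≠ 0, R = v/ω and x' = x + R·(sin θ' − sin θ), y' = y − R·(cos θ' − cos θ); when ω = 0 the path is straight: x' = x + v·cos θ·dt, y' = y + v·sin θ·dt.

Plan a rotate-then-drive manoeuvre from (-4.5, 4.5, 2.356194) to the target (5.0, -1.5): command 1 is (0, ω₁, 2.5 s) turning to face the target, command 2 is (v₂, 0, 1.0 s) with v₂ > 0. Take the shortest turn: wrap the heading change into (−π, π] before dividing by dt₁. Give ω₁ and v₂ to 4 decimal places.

ω₁ = -1.1678, v₂ = 11.2361

heading to target = atan2(-1.5−4.5, 5−-4.5) = -0.5633
Δθ = wrap(-0.5633 − 2.3562) = -2.9195; ω₁ = Δθ/dt₁ = -1.1678
distance = √((5−-4.5)² + (-1.5−4.5)²) = 11.2361; v₂ = distance/dt₂ = 11.2361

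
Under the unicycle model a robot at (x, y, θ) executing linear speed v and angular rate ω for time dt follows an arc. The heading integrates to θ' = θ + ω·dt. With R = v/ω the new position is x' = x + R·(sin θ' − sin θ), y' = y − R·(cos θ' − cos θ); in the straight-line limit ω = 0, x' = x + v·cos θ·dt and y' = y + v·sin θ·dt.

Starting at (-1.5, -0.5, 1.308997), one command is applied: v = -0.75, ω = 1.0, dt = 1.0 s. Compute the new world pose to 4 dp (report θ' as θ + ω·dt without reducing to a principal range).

(-1.3303, -1.1988, 2.3090)

θ' = 1.3090 + 1.0·1.0 = 2.3090
R = v/ω = -0.75/1.0 = -0.7500
x' = -1.5 + -0.7500·(sin 2.3090 − sin 1.3090) = -1.3303
y' = -0.5 − -0.7500·(cos 2.3090 − cos 1.3090) = -1.1988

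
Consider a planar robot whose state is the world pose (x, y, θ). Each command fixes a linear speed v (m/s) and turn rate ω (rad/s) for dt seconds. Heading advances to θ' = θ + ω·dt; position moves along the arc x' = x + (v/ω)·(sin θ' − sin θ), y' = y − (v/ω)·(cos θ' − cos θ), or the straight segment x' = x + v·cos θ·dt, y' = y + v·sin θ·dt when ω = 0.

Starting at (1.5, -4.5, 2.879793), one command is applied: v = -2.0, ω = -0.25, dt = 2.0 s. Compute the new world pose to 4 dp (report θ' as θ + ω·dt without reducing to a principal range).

θ' = 2.8798 + -0.25·2.0 = 2.3798
R = v/ω = -2.0/-0.25 = 8.0000
x' = 1.5 + 8.0000·(sin 2.3798 − sin 2.8798) = 4.9512
y' = -4.5 − 8.0000·(cos 2.3798 − cos 2.8798) = -6.4386

(4.9512, -6.4386, 2.3798)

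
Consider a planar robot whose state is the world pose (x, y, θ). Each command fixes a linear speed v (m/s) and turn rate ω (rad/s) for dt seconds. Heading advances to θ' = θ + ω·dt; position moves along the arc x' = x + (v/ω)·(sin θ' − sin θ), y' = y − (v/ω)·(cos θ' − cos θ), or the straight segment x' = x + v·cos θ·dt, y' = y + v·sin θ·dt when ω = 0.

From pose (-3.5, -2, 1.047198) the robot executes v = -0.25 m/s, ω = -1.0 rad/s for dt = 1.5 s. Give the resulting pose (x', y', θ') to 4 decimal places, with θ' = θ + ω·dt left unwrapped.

θ' = 1.0472 + -1.0·1.5 = -0.4528
R = v/ω = -0.25/-1.0 = 0.2500
x' = -3.5 + 0.2500·(sin -0.4528 − sin 1.0472) = -3.8259
y' = -2 − 0.2500·(cos -0.4528 − cos 1.0472) = -2.0998

(-3.8259, -2.0998, -0.4528)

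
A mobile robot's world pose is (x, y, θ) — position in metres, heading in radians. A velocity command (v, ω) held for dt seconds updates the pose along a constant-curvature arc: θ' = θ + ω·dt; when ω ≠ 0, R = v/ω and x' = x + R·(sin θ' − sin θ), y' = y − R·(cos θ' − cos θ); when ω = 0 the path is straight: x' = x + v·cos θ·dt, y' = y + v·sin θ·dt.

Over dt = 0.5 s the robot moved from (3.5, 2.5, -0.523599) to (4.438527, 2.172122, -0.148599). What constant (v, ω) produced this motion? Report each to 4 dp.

Δθ = -0.148599 − -0.523599 = 0.375000
ω = Δθ/dt = 0.375000/0.5 = 0.7500
R = Δx/(sin θ' − sin θ) = 2.6667
v = R·ω = 2.6667·0.7500 = 2.0000

v = 2.0000, ω = 0.7500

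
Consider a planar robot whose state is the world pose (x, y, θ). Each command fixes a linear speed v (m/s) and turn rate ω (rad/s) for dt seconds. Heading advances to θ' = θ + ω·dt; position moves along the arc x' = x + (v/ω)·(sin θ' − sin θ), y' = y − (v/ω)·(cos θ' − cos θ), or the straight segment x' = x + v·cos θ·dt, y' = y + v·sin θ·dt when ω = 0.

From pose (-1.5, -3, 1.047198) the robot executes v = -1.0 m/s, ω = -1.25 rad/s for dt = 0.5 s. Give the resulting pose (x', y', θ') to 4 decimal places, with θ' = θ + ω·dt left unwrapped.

θ' = 1.0472 + -1.25·0.5 = 0.4222
R = v/ω = -1.0/-1.25 = 0.8000
x' = -1.5 + 0.8000·(sin 0.4222 − sin 1.0472) = -1.8650
y' = -3 − 0.8000·(cos 0.4222 − cos 1.0472) = -3.3298

(-1.8650, -3.3298, 0.4222)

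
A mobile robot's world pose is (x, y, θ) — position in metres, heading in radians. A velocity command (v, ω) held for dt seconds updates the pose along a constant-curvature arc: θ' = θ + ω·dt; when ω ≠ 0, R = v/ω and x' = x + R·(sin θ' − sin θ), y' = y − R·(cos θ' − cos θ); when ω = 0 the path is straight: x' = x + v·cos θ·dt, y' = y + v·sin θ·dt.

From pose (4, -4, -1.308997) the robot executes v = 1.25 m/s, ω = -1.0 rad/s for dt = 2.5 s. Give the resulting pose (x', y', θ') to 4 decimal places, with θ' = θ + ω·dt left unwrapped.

(2.0189, -5.3053, -3.8090)

θ' = -1.3090 + -1.0·2.5 = -3.8090
R = v/ω = 1.25/-1.0 = -1.2500
x' = 4 + -1.2500·(sin -3.8090 − sin -1.3090) = 2.0189
y' = -4 − -1.2500·(cos -3.8090 − cos -1.3090) = -5.3053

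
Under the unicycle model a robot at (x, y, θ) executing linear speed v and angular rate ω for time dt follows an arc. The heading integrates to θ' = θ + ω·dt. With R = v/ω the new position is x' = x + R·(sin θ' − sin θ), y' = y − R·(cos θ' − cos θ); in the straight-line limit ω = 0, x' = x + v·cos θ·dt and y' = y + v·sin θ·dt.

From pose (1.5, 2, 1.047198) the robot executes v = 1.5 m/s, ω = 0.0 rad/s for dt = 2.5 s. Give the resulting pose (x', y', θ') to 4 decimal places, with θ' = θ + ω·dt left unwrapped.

θ' = 1.0472 + 0.0·2.5 = 1.0472
ω = 0 → straight: x' = 1.5 + 1.5·cos(1.0472)·2.5 = 3.3750
y' = 2 + 1.5·sin(1.0472)·2.5 = 5.2476

(3.3750, 5.2476, 1.0472)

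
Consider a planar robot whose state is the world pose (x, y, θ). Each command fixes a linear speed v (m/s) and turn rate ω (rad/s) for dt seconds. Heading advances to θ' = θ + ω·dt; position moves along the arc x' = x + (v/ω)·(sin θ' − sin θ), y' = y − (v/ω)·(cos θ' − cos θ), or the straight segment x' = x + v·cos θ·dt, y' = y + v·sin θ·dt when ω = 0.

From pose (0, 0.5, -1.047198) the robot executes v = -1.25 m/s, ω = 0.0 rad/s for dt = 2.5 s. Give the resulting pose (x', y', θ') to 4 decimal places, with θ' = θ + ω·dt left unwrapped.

(-1.5625, 3.2063, -1.0472)

θ' = -1.0472 + 0.0·2.5 = -1.0472
ω = 0 → straight: x' = 0 + -1.25·cos(-1.0472)·2.5 = -1.5625
y' = 0.5 + -1.25·sin(-1.0472)·2.5 = 3.2063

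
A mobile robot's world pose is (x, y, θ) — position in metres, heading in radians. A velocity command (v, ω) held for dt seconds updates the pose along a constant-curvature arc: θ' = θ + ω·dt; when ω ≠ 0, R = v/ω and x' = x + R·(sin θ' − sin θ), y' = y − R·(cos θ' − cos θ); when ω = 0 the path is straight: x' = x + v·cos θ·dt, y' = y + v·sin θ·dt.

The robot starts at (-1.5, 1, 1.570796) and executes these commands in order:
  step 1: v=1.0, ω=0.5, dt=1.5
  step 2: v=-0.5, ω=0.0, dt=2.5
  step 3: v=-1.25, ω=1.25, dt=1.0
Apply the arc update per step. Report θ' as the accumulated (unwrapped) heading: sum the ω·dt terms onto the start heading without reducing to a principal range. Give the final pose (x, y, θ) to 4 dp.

(-0.0367, 1.2210, 3.5708)

step 1: θ'=2.3208 (R=2.0000) → pose (-2.0366, 2.3633, 2.3208)
step 2: θ'=2.3208 (straight) → pose (-1.1846, 1.4487, 2.3208)
step 3: θ'=3.5708 (R=-1.0000) → pose (-0.0367, 1.2210, 3.5708)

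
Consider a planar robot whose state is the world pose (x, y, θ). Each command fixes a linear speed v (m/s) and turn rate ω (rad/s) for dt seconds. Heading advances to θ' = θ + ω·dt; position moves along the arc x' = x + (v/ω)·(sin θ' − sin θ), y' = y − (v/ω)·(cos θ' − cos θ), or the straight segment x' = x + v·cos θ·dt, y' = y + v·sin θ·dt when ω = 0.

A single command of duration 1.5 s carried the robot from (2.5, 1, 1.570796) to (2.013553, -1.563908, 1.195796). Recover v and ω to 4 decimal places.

Δθ = 1.195796 − 1.570796 = -0.375000
ω = Δθ/dt = -0.375000/1.5 = -0.2500
R = −Δy/(cos θ' − cos θ) = 7.0000
v = R·ω = 7.0000·-0.2500 = -1.7500

v = -1.7500, ω = -0.2500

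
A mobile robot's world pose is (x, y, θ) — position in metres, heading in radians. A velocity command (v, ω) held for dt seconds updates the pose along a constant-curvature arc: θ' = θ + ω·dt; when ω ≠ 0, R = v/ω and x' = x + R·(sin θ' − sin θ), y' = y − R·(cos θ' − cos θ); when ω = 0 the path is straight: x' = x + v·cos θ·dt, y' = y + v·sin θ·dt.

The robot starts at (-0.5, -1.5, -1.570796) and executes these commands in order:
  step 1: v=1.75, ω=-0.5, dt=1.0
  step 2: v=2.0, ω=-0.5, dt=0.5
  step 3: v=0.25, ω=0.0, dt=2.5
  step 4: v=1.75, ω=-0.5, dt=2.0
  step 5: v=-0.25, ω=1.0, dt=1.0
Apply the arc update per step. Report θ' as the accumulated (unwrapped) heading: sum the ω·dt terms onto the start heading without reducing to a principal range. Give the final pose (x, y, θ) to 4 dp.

(-4.8953, -5.4268, -2.3208)

step 1: θ'=-2.0708 (R=-3.5000) → pose (-0.9285, -3.1780, -2.0708)
step 2: θ'=-2.3208 (R=-4.0000) → pose (-1.5120, -3.9868, -2.3208)
step 3: θ'=-2.3208 (straight) → pose (-1.9381, -4.4441, -2.3208)
step 4: θ'=-3.3208 (R=-3.5000) → pose (-5.1228, -5.5024, -3.3208)
step 5: θ'=-2.3208 (R=-0.2500) → pose (-4.8953, -5.4268, -2.3208)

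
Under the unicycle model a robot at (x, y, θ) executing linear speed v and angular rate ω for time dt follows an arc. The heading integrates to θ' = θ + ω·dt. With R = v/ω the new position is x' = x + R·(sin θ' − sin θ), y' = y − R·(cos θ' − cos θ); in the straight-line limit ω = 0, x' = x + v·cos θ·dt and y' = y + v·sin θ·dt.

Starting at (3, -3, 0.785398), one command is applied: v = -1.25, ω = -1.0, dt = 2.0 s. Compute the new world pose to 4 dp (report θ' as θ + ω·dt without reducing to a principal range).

θ' = 0.7854 + -1.0·2.0 = -1.2146
R = v/ω = -1.25/-1.0 = 1.2500
x' = 3 + 1.2500·(sin -1.2146 − sin 0.7854) = 0.9446
y' = -3 − 1.2500·(cos -1.2146 − cos 0.7854) = -2.5520

(0.9446, -2.5520, -1.2146)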